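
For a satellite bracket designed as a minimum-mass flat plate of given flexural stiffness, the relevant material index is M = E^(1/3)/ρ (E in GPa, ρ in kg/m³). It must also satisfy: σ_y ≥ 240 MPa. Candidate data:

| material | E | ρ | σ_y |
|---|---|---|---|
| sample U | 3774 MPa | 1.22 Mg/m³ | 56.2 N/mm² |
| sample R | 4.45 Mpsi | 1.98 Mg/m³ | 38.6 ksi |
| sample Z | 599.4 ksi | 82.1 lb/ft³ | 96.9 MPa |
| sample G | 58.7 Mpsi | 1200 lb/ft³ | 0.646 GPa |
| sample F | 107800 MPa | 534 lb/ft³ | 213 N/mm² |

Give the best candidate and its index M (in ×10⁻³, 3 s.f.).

sample R, M = 1.58×10⁻³

Screen on constraints: σ_y ≥ 240 MPa. Survivors: sample R, sample G.
Normalizing units and computing the index:
  sample R: E = 30.68 GPa, ρ = 1980 kg/m³
  sample G: E = 404.7 GPa, ρ = 19220 kg/m³
  sample R: M = 1.58×10⁻³
  sample G: M = 0.385×10⁻³
Sample R has the largest M.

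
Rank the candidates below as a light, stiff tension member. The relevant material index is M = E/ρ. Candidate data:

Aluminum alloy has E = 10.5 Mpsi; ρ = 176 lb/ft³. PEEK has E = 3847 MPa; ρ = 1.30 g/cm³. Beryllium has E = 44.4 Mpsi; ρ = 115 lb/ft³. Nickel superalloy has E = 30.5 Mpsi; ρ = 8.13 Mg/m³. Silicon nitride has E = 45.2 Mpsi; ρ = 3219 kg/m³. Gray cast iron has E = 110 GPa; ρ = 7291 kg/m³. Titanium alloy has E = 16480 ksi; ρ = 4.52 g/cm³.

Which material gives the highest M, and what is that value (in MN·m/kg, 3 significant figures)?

Putting every candidate on a common basis:
  aluminum alloy: E = 72.39 GPa, ρ = 2819 kg/m³
  PEEK: E = 3.847 GPa, ρ = 1300 kg/m³
  beryllium: E = 306.1 GPa, ρ = 1842 kg/m³
  nickel superalloy: E = 210.3 GPa, ρ = 8130 kg/m³
  silicon nitride: E = 311.6 GPa, ρ = 3219 kg/m³
  gray cast iron: E = 110.0 GPa, ρ = 7291 kg/m³
  titanium alloy: E = 113.6 GPa, ρ = 4520 kg/m³
  beryllium: M = 166 MN·m/kg
  silicon nitride: M = 96.8 MN·m/kg
  nickel superalloy: M = 25.9 MN·m/kg
  aluminum alloy: M = 25.7 MN·m/kg
  titanium alloy: M = 25.1 MN·m/kg
  gray cast iron: M = 15.1 MN·m/kg
  PEEK: M = 2.96 MN·m/kg
The maximum is for beryllium.

beryllium, M = 166 MN·m/kg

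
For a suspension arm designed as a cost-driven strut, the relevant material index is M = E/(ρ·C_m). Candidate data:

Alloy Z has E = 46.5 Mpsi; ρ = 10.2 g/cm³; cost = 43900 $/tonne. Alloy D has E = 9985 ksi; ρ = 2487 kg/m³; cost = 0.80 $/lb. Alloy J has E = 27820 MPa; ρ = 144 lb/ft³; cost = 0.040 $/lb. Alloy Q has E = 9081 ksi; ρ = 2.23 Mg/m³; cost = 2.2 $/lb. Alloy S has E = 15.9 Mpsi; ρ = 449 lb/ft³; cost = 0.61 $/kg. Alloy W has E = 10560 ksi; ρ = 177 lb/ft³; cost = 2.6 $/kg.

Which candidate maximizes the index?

Normalizing units and computing the index:
  alloy Z: E = 320.6 GPa, ρ = 10200 kg/m³, cost = 43.90 $/kg
  alloy D: E = 68.84 GPa, ρ = 2487 kg/m³, cost = 1.764 $/kg
  alloy J: E = 27.82 GPa, ρ = 2307 kg/m³, cost = 0.08818 $/kg
  alloy Q: E = 62.61 GPa, ρ = 2230 kg/m³, cost = 4.850 $/kg
  alloy S: E = 109.6 GPa, ρ = 7192 kg/m³, cost = 0.6100 $/kg
  alloy W: E = 72.81 GPa, ρ = 2835 kg/m³, cost = 2.600 $/kg
  alloy J: M = 137 MN·m per $
  alloy S: M = 25.0 MN·m per $
  alloy D: M = 15.7 MN·m per $
  alloy W: M = 9.88 MN·m per $
  alloy Q: M = 5.79 MN·m per $
  alloy Z: M = 0.716 MN·m per $
Alloy J has the largest M.

alloy J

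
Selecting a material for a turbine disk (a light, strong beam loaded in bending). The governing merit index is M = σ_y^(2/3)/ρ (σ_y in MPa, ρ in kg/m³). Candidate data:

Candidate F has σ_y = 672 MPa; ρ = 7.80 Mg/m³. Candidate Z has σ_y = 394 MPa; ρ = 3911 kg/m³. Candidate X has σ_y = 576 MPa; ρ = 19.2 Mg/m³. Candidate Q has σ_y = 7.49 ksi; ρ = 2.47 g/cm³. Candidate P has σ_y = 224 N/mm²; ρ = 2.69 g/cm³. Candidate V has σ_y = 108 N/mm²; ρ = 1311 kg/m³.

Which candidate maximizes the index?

Convert each candidate to consistent units, then evaluate M:
  candidate F: σ_y = 672.0 MPa, ρ = 7800 kg/m³
  candidate Z: σ_y = 394.0 MPa, ρ = 3911 kg/m³
  candidate X: σ_y = 576.0 MPa, ρ = 19200 kg/m³
  candidate Q: σ_y = 51.64 MPa, ρ = 2470 kg/m³
  candidate P: σ_y = 224.0 MPa, ρ = 2690 kg/m³
  candidate V: σ_y = 108.0 MPa, ρ = 1311 kg/m³
  candidate V: M = 17.3×10⁻³
  candidate Z: M = 13.7×10⁻³
  candidate P: M = 13.7×10⁻³
  candidate F: M = 9.84×10⁻³
  candidate Q: M = 5.61×10⁻³
  candidate X: M = 3.61×10⁻³
Candidate V has the largest M.

candidate V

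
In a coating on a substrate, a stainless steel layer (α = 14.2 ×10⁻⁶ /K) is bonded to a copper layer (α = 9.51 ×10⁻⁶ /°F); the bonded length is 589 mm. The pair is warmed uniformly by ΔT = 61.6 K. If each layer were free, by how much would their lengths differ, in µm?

106 µm

copper: α = 9.51×10⁻⁶/°F × 9/5 = 17.1×10⁻⁶/K.
Δα = |14.2 − 17.1|×10⁻⁶/K = 2.92×10⁻⁶/K.
ΔL_mismatch = Δα·L·ΔT = 2.92×10⁻⁶ × 589.0 mm × 61.6 K = 106 µm.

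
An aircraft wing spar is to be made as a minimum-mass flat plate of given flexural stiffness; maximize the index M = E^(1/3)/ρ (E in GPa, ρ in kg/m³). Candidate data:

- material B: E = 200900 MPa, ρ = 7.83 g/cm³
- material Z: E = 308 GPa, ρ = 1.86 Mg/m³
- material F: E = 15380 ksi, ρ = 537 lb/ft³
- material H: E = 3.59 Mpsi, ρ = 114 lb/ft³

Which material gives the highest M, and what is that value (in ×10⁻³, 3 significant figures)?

material Z, M = 3.63×10⁻³

Convert each candidate to consistent units, then evaluate M:
  material B: E = 200.9 GPa, ρ = 7830 kg/m³
  material Z: E = 308.0 GPa, ρ = 1860 kg/m³
  material F: E = 106.0 GPa, ρ = 8602 kg/m³
  material H: E = 24.75 GPa, ρ = 1826 kg/m³
  material Z: M = 3.63×10⁻³
  material H: M = 1.60×10⁻³
  material B: M = 0.748×10⁻³
  material F: M = 0.550×10⁻³
Highest index: material Z.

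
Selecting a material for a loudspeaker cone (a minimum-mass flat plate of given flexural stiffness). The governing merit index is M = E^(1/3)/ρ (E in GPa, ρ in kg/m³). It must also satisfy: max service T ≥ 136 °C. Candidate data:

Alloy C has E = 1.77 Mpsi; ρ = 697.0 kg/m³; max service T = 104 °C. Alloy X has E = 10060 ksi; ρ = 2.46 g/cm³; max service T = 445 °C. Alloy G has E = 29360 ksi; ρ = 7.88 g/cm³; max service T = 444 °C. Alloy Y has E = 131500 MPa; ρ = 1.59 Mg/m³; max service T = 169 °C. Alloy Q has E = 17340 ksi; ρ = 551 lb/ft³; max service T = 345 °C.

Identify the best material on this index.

Screen on constraints: max service T ≥ 136 °C. Survivors: alloy X, alloy G, alloy Y, alloy Q.
In SI units:
  alloy X: E = 69.36 GPa, ρ = 2460 kg/m³
  alloy G: E = 202.4 GPa, ρ = 7880 kg/m³
  alloy Y: E = 131.5 GPa, ρ = 1590 kg/m³
  alloy Q: E = 119.6 GPa, ρ = 8826 kg/m³
  alloy Y: M = 3.20×10⁻³
  alloy X: M = 1.67×10⁻³
  alloy G: M = 0.745×10⁻³
  alloy Q: M = 0.558×10⁻³
Alloy Y has the largest M.

alloy Y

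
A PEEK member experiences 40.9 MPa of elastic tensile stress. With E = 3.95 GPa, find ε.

0.0104

ε = σ/E = 40.9 / 3950 = 0.0104.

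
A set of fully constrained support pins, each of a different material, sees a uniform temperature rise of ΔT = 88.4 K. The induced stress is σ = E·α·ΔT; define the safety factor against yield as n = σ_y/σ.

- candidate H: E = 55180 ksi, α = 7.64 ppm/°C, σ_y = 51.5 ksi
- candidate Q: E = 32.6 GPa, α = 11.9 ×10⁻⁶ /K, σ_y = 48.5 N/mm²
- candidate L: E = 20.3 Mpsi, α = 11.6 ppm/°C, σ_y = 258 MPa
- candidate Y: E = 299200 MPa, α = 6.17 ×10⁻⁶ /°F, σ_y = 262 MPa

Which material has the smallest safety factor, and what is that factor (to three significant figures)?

With everything in SI (GPa, ×10⁻⁶/K, MPa):
  candidate H: E = 380.5, α = 7.64, σ_y = 355.1 → σ = 257 MPa, n = 1.38
  candidate Q: E = 32.60, α = 11.9, σ_y = 48.50 → σ = 34.3 MPa, n = 1.41
  candidate L: E = 140.0, α = 11.6, σ_y = 258.0 → σ = 144 MPa, n = 1.80
  candidate Y: E = 299.2, α = 11.1, σ_y = 262.0 → σ = 294 MPa, n = 0.892
Candidate Y has the lowest safety factor, n = 0.892.

candidate Y, n = 0.892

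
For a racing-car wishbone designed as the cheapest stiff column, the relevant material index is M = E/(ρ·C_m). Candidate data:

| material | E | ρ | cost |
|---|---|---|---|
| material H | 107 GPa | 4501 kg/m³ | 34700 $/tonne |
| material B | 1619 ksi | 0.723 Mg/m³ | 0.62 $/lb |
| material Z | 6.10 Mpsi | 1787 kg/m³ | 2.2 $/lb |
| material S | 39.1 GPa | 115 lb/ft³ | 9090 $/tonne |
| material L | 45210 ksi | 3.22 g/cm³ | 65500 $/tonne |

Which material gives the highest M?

material B

In SI units:
  material H: E = 107.0 GPa, ρ = 4501 kg/m³, cost = 34.70 $/kg
  material B: E = 11.16 GPa, ρ = 723.0 kg/m³, cost = 1.367 $/kg
  material Z: E = 42.06 GPa, ρ = 1787 kg/m³, cost = 4.850 $/kg
  material S: E = 39.10 GPa, ρ = 1842 kg/m³, cost = 9.090 $/kg
  material L: E = 311.7 GPa, ρ = 3220 kg/m³, cost = 65.50 $/kg
  material B: M = 11.3 MN·m per $
  material Z: M = 4.85 MN·m per $
  material S: M = 2.34 MN·m per $
  material L: M = 1.48 MN·m per $
  material H: M = 0.685 MN·m per $
The maximum is for material B.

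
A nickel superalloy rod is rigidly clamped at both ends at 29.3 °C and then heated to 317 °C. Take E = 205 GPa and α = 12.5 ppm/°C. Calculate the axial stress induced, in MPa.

737 MPa

ΔT = 287.7 K. Constrained thermal stress σ = E·α·ΔT = 205.0×10³ MPa × 12.5×10⁻⁶ × 287.7 = 737 MPa (compressive).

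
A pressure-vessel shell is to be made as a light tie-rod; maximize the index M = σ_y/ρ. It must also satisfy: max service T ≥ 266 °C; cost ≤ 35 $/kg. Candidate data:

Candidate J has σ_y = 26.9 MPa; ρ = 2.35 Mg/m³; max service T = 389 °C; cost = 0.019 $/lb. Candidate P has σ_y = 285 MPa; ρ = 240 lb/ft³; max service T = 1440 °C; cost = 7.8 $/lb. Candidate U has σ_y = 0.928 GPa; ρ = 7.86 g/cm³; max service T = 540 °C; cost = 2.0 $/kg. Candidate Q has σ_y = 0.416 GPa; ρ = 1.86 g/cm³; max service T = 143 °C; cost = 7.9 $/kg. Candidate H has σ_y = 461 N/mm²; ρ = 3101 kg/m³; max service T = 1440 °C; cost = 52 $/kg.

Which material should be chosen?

Screen on constraints: max service T ≥ 266 °C; cost ≤ 35 $/kg. Survivors: candidate J, candidate P, candidate U.
In SI units:
  candidate J: σ_y = 26.90 MPa, ρ = 2350 kg/m³
  candidate P: σ_y = 285.0 MPa, ρ = 3844 kg/m³
  candidate U: σ_y = 928.0 MPa, ρ = 7860 kg/m³
  candidate U: M = 118 kN·m/kg
  candidate P: M = 74.1 kN·m/kg
  candidate J: M = 11.4 kN·m/kg
The maximum is for candidate U.

candidate U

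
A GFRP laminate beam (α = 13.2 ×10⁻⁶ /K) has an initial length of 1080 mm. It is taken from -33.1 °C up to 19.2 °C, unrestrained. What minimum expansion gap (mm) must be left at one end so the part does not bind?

ΔT = 19.2 − (-33.1) = 52.30 K.
ΔL = α·L₀·ΔT = 13.2×10⁻⁶ × 1080 mm × 52.30 K = 0.746 mm.

0.746 mm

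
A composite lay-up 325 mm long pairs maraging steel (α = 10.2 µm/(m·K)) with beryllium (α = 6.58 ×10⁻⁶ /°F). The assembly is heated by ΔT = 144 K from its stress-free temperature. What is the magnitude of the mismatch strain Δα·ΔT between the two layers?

beryllium: α = 6.58×10⁻⁶/°F × 9/5 = 11.8×10⁻⁶/K.
Δα = |10.2 − 11.8|×10⁻⁶/K = 1.64×10⁻⁶/K.
Mismatch strain = Δα·ΔT = 1.64×10⁻⁶ × 144.0 = 2.37×10⁻⁴.

2.37×10⁻⁴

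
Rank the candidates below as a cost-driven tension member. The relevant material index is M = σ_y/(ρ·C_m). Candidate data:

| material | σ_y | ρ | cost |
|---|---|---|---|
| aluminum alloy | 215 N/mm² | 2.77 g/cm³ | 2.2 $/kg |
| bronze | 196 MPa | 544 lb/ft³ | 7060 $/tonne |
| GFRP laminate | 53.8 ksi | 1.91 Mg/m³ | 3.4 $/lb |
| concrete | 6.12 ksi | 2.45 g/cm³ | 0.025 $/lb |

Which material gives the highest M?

concrete

In SI units:
  aluminum alloy: σ_y = 215.0 MPa, ρ = 2770 kg/m³, cost = 2.200 $/kg
  bronze: σ_y = 196.0 MPa, ρ = 8714 kg/m³, cost = 7.060 $/kg
  GFRP laminate: σ_y = 370.9 MPa, ρ = 1910 kg/m³, cost = 7.496 $/kg
  concrete: σ_y = 42.20 MPa, ρ = 2450 kg/m³, cost = 0.05511 $/kg
  concrete: M = 312 kN·m per $
  aluminum alloy: M = 35.3 kN·m per $
  GFRP laminate: M = 25.9 kN·m per $
  bronze: M = 3.19 kN·m per $
Concrete ranks first.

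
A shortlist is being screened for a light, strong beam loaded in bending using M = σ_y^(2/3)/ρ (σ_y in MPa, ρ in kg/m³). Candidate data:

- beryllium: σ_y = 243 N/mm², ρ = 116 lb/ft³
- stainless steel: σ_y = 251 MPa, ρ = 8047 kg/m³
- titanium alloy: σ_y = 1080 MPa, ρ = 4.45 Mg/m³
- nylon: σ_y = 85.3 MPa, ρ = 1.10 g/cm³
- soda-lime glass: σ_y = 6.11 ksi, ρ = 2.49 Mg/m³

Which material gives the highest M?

titanium alloy

Normalizing units and computing the index:
  beryllium: σ_y = 243.0 MPa, ρ = 1858 kg/m³
  stainless steel: σ_y = 251.0 MPa, ρ = 8047 kg/m³
  titanium alloy: σ_y = 1080 MPa, ρ = 4450 kg/m³
  nylon: σ_y = 85.30 MPa, ρ = 1100 kg/m³
  soda-lime glass: σ_y = 42.13 MPa, ρ = 2490 kg/m³
  titanium alloy: M = 23.7×10⁻³
  beryllium: M = 21.0×10⁻³
  nylon: M = 17.6×10⁻³
  stainless steel: M = 4.94×10⁻³
  soda-lime glass: M = 4.86×10⁻³
The maximum is for titanium alloy.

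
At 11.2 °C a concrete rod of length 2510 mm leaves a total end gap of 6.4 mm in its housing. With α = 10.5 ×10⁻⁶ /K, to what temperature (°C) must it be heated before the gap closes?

α·L₀·ΔT = 6.4 mm ⇒ ΔT = 6.4 / (10.5×10⁻⁶ × 2510.0) = 242.8 K.
T = 11.2 + 242.8 = 254.0 °C.

254 °C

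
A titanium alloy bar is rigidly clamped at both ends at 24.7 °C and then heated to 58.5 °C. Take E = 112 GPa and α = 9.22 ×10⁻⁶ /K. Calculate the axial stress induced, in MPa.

34.9 MPa

ΔT = 33.80 K. Constrained thermal stress σ = E·α·ΔT = 112.0×10³ MPa × 9.22×10⁻⁶ × 33.80 = 34.9 MPa (compressive).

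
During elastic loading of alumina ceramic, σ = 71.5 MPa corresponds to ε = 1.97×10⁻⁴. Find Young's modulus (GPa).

363 GPa

E = σ/ε = 71.5 MPa / 1.97×10⁻⁴ = 362900 MPa = 363 GPa.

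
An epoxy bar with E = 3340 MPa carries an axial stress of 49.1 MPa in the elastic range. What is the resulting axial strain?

0.0147

E = 3340 MPa = 3.340 GPa = 3340 MPa.
ε = σ/E = 49.1 / 3340 = 0.0147.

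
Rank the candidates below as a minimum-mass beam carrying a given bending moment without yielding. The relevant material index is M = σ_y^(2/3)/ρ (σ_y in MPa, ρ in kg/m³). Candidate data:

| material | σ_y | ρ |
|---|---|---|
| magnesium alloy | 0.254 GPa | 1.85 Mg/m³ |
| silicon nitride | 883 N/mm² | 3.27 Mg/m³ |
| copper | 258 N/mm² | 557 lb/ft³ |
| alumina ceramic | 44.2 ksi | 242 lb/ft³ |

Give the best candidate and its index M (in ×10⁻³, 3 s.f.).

In SI units:
  magnesium alloy: σ_y = 254.0 MPa, ρ = 1850 kg/m³
  silicon nitride: σ_y = 883.0 MPa, ρ = 3270 kg/m³
  copper: σ_y = 258.0 MPa, ρ = 8922 kg/m³
  alumina ceramic: σ_y = 304.7 MPa, ρ = 3876 kg/m³
  silicon nitride: M = 28.1×10⁻³
  magnesium alloy: M = 21.7×10⁻³
  alumina ceramic: M = 11.7×10⁻³
  copper: M = 4.54×10⁻³
The maximum is for silicon nitride.

silicon nitride, M = 28.1×10⁻³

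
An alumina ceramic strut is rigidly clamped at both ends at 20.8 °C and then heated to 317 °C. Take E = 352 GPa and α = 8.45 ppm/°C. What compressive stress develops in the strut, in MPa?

ΔT = 296.2 K. Constrained thermal stress σ = E·α·ΔT = 352.0×10³ MPa × 8.45×10⁻⁶ × 296.2 = 881 MPa (compressive).

881 MPa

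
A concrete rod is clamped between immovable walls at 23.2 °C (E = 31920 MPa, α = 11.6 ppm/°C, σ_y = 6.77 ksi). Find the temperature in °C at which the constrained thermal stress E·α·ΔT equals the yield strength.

E = 31920 MPa = 31.92 GPa.
σ_y = 6.77 ksi = 46.68 MPa.
E·α·ΔT = 46.68 MPa ⇒ ΔT = 46.68 / (31.92×10³ × 11.6×10⁻⁶) = 126.1 K.
T = 23.2 + 126.1 = 149.3 °C.

149 °C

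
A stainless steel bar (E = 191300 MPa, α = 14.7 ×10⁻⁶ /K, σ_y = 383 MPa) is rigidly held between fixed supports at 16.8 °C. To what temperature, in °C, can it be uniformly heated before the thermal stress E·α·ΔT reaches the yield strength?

E = 191300 MPa = 191.3 GPa.
E·α·ΔT = 383.0 MPa ⇒ ΔT = 383.0 / (191.3×10³ × 14.7×10⁻⁶) = 136.2 K.
T = 16.8 + 136.2 = 153.0 °C.

153 °C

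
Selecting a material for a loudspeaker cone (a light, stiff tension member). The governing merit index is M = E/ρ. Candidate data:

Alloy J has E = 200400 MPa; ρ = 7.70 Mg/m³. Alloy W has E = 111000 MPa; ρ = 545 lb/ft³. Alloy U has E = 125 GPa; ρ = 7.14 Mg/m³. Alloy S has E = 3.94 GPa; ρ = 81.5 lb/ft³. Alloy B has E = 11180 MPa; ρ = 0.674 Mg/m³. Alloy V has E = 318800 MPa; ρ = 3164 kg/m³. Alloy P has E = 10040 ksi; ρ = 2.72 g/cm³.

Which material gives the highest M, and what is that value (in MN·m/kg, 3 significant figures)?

alloy V, M = 101 MN·m/kg

After converting to SI:
  alloy J: E = 200.4 GPa, ρ = 7700 kg/m³
  alloy W: E = 111.0 GPa, ρ = 8730 kg/m³
  alloy U: E = 125.0 GPa, ρ = 7140 kg/m³
  alloy S: E = 3.940 GPa, ρ = 1306 kg/m³
  alloy B: E = 11.18 GPa, ρ = 674.0 kg/m³
  alloy V: E = 318.8 GPa, ρ = 3164 kg/m³
  alloy P: E = 69.22 GPa, ρ = 2720 kg/m³
  alloy V: M = 101 MN·m/kg
  alloy J: M = 26.0 MN·m/kg
  alloy P: M = 25.4 MN·m/kg
  alloy U: M = 17.5 MN·m/kg
  alloy B: M = 16.6 MN·m/kg
  alloy W: M = 12.7 MN·m/kg
  alloy S: M = 3.02 MN·m/kg
The maximum is for alloy V.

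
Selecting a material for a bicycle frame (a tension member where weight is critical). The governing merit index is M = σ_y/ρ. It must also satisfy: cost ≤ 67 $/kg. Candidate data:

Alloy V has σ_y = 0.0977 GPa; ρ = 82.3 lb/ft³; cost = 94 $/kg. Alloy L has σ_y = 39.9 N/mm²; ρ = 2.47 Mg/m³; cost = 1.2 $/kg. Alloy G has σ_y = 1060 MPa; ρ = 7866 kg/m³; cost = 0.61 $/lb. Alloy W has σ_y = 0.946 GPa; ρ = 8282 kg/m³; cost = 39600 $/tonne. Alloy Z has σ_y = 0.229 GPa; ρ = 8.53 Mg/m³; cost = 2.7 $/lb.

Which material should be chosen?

alloy G

Screen on constraints: cost ≤ 67 $/kg. Survivors: alloy L, alloy G, alloy W, alloy Z.
In SI units:
  alloy L: σ_y = 39.90 MPa, ρ = 2470 kg/m³
  alloy G: σ_y = 1060 MPa, ρ = 7866 kg/m³
  alloy W: σ_y = 946.0 MPa, ρ = 8282 kg/m³
  alloy Z: σ_y = 229.0 MPa, ρ = 8530 kg/m³
  alloy G: M = 135 kN·m/kg
  alloy W: M = 114 kN·m/kg
  alloy Z: M = 26.8 kN·m/kg
  alloy L: M = 16.2 kN·m/kg
Alloy G ranks first.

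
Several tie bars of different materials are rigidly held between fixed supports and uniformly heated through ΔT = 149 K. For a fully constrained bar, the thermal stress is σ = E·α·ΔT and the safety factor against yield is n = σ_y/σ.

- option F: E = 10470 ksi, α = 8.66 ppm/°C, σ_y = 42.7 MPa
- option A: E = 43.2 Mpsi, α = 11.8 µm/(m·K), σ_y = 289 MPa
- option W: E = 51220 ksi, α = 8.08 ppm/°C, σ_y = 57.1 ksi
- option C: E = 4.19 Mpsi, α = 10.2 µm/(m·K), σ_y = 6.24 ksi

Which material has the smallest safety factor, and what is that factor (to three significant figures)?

In consistent units (E in GPa, α in ×10⁻⁶/K, σ_y in MPa):
  option F: E = 72.19, α = 8.66, σ_y = 42.70 → σ = 93.1 MPa, n = 0.458
  option A: E = 297.9, α = 11.8, σ_y = 289.0 → σ = 524 MPa, n = 0.552
  option W: E = 353.1, α = 8.08, σ_y = 393.7 → σ = 425 MPa, n = 0.926
  option C: E = 28.89, α = 10.2, σ_y = 43.02 → σ = 43.9 MPa, n = 0.980
Option F has the lowest safety factor, n = 0.458.

option F, n = 0.458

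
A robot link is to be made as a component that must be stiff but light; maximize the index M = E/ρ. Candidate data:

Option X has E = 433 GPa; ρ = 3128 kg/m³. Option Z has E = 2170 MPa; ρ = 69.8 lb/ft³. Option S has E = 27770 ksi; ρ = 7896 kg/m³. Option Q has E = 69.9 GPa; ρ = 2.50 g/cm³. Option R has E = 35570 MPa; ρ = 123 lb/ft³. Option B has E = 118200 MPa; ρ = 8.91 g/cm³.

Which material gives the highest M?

option X

After converting to SI:
  option X: E = 433.0 GPa, ρ = 3128 kg/m³
  option Z: E = 2.170 GPa, ρ = 1118 kg/m³
  option S: E = 191.5 GPa, ρ = 7896 kg/m³
  option Q: E = 69.90 GPa, ρ = 2500 kg/m³
  option R: E = 35.57 GPa, ρ = 1970 kg/m³
  option B: E = 118.2 GPa, ρ = 8910 kg/m³
  option X: M = 138 MN·m/kg
  option Q: M = 28.0 MN·m/kg
  option S: M = 24.2 MN·m/kg
  option R: M = 18.1 MN·m/kg
  option B: M = 13.3 MN·m/kg
  option Z: M = 1.94 MN·m/kg
Option X ranks first.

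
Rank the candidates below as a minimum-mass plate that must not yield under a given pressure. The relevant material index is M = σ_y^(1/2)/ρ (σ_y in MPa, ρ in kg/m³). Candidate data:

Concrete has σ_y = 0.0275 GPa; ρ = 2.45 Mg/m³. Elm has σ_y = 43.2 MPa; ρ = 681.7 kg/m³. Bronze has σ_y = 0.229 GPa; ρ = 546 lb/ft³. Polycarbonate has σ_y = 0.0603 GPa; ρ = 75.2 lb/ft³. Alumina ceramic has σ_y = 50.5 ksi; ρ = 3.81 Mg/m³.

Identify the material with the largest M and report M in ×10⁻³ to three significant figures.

elm, M = 9.64×10⁻³

Normalizing units and computing the index:
  concrete: σ_y = 27.50 MPa, ρ = 2450 kg/m³
  elm: σ_y = 43.20 MPa, ρ = 681.7 kg/m³
  bronze: σ_y = 229.0 MPa, ρ = 8746 kg/m³
  polycarbonate: σ_y = 60.30 MPa, ρ = 1205 kg/m³
  alumina ceramic: σ_y = 348.2 MPa, ρ = 3810 kg/m³
  elm: M = 9.64×10⁻³
  polycarbonate: M = 6.45×10⁻³
  alumina ceramic: M = 4.90×10⁻³
  concrete: M = 2.14×10⁻³
  bronze: M = 1.73×10⁻³
Highest index: elm.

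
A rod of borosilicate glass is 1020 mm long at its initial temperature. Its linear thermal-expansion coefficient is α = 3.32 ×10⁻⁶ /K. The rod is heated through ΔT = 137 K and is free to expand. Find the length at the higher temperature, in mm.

ΔL = α·L₀·ΔT = 3.32×10⁻⁶ × 1020 mm × 137.0 K = 0.464 mm.
L = L₀ + ΔL = 1020 + 0.464 = 1020.5 mm.

1020.5 mm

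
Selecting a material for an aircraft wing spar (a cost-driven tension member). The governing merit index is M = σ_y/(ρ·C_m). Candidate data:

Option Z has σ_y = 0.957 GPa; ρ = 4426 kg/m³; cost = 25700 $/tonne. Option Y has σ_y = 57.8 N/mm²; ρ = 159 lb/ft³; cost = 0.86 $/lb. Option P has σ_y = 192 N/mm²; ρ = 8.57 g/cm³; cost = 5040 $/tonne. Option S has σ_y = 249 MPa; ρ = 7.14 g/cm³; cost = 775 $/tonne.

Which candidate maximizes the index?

option S

After converting to SI:
  option Z: σ_y = 957.0 MPa, ρ = 4426 kg/m³, cost = 25.70 $/kg
  option Y: σ_y = 57.80 MPa, ρ = 2547 kg/m³, cost = 1.896 $/kg
  option P: σ_y = 192.0 MPa, ρ = 8570 kg/m³, cost = 5.040 $/kg
  option S: σ_y = 249.0 MPa, ρ = 7140 kg/m³, cost = 0.7750 $/kg
  option S: M = 45.0 kN·m per $
  option Y: M = 12.0 kN·m per $
  option Z: M = 8.41 kN·m per $
  option P: M = 4.45 kN·m per $
The maximum is for option S.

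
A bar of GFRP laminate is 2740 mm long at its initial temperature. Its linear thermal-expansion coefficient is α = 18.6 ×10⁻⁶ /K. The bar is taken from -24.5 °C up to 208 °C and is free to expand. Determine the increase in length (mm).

11.8 mm

ΔT = 208 − (-24.5) = 232.5 K.
ΔL = α·L₀·ΔT = 18.6×10⁻⁶ × 2740 mm × 232.5 K = 11.8 mm.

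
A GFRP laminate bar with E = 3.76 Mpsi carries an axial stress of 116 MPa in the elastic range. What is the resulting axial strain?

4.47×10⁻³

E = 3.76 Mpsi = 25.92 GPa = 25920 MPa.
ε = σ/E = 116 / 25920 = 4.47×10⁻³.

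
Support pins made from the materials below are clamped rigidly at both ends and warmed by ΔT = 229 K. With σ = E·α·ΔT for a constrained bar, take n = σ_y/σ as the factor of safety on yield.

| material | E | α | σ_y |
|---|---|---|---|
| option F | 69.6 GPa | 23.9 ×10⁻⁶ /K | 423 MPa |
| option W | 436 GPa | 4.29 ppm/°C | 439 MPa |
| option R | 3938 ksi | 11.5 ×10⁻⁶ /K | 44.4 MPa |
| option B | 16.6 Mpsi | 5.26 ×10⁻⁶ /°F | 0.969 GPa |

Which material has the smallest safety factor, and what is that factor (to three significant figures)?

Converting E to GPa, α to ×10⁻⁶/K, σ_y to MPa, then σ and n for each:
  option F: E = 69.60, α = 23.9, σ_y = 423.0 → σ = 381 MPa, n = 1.11
  option W: E = 436.0, α = 4.29, σ_y = 439.0 → σ = 428 MPa, n = 1.02
  option R: E = 27.15, α = 11.5, σ_y = 44.40 → σ = 71.5 MPa, n = 0.621
  option B: E = 114.5, α = 9.47, σ_y = 969.0 → σ = 248 MPa, n = 3.90
The minimum is option R at n = 0.621.

option R, n = 0.621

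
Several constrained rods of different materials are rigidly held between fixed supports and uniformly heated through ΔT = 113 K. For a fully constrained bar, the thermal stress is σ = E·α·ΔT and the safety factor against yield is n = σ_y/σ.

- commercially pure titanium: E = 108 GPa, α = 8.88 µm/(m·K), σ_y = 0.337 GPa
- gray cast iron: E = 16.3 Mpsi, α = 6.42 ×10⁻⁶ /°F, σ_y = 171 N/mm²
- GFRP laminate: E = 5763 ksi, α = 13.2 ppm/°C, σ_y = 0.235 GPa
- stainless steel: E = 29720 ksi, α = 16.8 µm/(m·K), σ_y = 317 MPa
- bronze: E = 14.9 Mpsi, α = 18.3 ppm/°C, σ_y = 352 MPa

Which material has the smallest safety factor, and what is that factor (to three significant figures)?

stainless steel, n = 0.815

Converting E to GPa, α to ×10⁻⁶/K, σ_y to MPa, then σ and n for each:
  commercially pure titanium: E = 108.0, α = 8.88, σ_y = 337.0 → σ = 108 MPa, n = 3.11
  gray cast iron: E = 112.4, α = 11.6, σ_y = 171.0 → σ = 147 MPa, n = 1.17
  GFRP laminate: E = 39.73, α = 13.2, σ_y = 235.0 → σ = 59.3 MPa, n = 3.97
  stainless steel: E = 204.9, α = 16.8, σ_y = 317.0 → σ = 389 MPa, n = 0.815
  bronze: E = 102.7, α = 18.3, σ_y = 352.0 → σ = 212 MPa, n = 1.66
Stainless steel has the lowest safety factor, n = 0.815.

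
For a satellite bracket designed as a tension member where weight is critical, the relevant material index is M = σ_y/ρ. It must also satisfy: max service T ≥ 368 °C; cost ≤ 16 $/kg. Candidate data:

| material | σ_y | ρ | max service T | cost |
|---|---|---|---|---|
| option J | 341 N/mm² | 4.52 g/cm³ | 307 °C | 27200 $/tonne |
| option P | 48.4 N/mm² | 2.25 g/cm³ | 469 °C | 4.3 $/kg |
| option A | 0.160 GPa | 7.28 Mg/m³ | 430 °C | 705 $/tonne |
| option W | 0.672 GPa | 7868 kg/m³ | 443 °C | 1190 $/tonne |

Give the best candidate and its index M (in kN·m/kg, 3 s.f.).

option W, M = 85.4 kN·m/kg

Screen on constraints: max service T ≥ 368 °C; cost ≤ 16 $/kg. Survivors: option P, option A, option W.
Putting every candidate on a common basis:
  option P: σ_y = 48.40 MPa, ρ = 2250 kg/m³
  option A: σ_y = 160.0 MPa, ρ = 7280 kg/m³
  option W: σ_y = 672.0 MPa, ρ = 7868 kg/m³
  option W: M = 85.4 kN·m/kg
  option A: M = 22.0 kN·m/kg
  option P: M = 21.5 kN·m/kg
Option W has the largest M.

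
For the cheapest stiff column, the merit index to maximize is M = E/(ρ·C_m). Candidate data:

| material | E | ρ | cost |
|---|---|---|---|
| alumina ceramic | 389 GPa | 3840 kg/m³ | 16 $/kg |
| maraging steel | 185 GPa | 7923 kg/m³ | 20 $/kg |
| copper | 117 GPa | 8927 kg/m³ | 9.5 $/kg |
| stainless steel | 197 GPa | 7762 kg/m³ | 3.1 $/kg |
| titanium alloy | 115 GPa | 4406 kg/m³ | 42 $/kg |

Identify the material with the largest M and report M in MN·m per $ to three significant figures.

Evaluate M for each candidate:
  stainless steel: M = 8.19 MN·m per $
  alumina ceramic: M = 6.33 MN·m per $
  copper: M = 1.38 MN·m per $
  maraging steel: M = 1.17 MN·m per $
  titanium alloy: M = 0.621 MN·m per $
Stainless steel ranks first.

stainless steel, M = 8.19 MN·m per $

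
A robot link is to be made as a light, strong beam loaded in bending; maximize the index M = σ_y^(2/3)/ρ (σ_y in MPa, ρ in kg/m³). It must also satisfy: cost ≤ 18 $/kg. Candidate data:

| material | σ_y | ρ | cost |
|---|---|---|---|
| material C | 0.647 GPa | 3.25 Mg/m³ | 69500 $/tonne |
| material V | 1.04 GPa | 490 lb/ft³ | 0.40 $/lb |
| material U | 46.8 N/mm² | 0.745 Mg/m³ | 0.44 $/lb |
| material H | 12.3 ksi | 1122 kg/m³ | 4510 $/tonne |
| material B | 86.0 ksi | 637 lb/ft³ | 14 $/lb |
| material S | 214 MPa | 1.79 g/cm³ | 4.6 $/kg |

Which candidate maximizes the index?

material S

Screen on constraints: cost ≤ 18 $/kg. Survivors: material V, material U, material H, material S.
After converting to SI:
  material V: σ_y = 1040 MPa, ρ = 7849 kg/m³
  material U: σ_y = 46.80 MPa, ρ = 745.0 kg/m³
  material H: σ_y = 84.81 MPa, ρ = 1122 kg/m³
  material S: σ_y = 214.0 MPa, ρ = 1790 kg/m³
  material S: M = 20.0×10⁻³
  material U: M = 17.4×10⁻³
  material H: M = 17.2×10⁻³
  material V: M = 13.1×10⁻³
Material S ranks first.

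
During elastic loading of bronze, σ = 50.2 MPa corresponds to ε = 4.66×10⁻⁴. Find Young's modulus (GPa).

E = σ/ε = 50.2 MPa / 4.66×10⁻⁴ = 107700 MPa = 108 GPa.

108 GPa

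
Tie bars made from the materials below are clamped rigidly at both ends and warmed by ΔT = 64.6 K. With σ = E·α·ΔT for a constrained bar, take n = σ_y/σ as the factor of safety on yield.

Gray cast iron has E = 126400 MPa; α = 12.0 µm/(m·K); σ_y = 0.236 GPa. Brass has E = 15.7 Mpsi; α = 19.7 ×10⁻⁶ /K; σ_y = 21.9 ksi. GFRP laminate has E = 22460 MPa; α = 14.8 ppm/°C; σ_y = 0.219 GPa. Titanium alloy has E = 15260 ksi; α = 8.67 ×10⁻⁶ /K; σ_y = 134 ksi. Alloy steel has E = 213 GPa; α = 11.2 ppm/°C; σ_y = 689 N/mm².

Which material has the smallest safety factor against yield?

brass

Converting E to GPa, α to ×10⁻⁶/K, σ_y to MPa, then σ and n for each:
  gray cast iron: E = 126.4, α = 12.0, σ_y = 236.0 → σ = 98.0 MPa, n = 2.41
  brass: E = 108.2, α = 19.7, σ_y = 151.0 → σ = 138 MPa, n = 1.10
  GFRP laminate: E = 22.46, α = 14.8, σ_y = 219.0 → σ = 21.5 MPa, n = 10.2
  titanium alloy: E = 105.2, α = 8.67, σ_y = 923.9 → σ = 58.9 MPa, n = 15.7
  alloy steel: E = 213.0, α = 11.2, σ_y = 689.0 → σ = 154 MPa, n = 4.47
Brass has the lowest safety factor, n = 1.10.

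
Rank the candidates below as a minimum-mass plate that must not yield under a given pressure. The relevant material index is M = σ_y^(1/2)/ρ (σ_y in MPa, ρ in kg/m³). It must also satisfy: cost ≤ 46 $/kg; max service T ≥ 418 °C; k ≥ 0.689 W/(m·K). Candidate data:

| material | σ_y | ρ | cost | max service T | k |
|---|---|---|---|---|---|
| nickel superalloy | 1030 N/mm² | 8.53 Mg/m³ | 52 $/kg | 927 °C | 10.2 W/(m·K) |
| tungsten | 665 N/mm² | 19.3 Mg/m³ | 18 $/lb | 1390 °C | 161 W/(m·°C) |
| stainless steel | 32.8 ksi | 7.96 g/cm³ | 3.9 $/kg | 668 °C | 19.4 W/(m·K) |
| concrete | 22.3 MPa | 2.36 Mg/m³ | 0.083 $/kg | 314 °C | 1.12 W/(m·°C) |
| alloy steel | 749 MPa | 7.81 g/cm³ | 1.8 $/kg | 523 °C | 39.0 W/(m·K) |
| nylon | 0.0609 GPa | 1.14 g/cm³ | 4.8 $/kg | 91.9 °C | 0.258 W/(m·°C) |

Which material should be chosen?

Screen on constraints: cost ≤ 46 $/kg; max service T ≥ 418 °C; k ≥ 0.689 W/(m·K). Survivors: tungsten, stainless steel, alloy steel.
Normalizing units and computing the index:
  tungsten: σ_y = 665.0 MPa, ρ = 19300 kg/m³
  stainless steel: σ_y = 226.1 MPa, ρ = 7960 kg/m³
  alloy steel: σ_y = 749.0 MPa, ρ = 7810 kg/m³
  alloy steel: M = 3.50×10⁻³
  stainless steel: M = 1.89×10⁻³
  tungsten: M = 1.34×10⁻³
Alloy steel ranks first.

alloy steel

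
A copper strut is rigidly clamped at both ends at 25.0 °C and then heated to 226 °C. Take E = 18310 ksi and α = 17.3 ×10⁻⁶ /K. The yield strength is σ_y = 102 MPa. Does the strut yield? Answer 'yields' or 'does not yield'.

yields

E = 18310 ksi = 126.2 GPa.
ΔT = 201.0 K. Constrained thermal stress σ = E·α·ΔT = 126.2×10³ MPa × 17.3×10⁻⁶ × 201.0 = 439 MPa (compressive).
Compare to σ_y = 102 MPa: σ ≥ σ_y, so it yields.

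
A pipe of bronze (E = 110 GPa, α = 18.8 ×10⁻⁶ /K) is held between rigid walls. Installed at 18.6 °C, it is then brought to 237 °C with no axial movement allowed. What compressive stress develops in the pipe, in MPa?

452 MPa

ΔT = 218.4 K. Constrained thermal stress σ = E·α·ΔT = 110.0×10³ MPa × 18.8×10⁻⁶ × 218.4 = 452 MPa (compressive).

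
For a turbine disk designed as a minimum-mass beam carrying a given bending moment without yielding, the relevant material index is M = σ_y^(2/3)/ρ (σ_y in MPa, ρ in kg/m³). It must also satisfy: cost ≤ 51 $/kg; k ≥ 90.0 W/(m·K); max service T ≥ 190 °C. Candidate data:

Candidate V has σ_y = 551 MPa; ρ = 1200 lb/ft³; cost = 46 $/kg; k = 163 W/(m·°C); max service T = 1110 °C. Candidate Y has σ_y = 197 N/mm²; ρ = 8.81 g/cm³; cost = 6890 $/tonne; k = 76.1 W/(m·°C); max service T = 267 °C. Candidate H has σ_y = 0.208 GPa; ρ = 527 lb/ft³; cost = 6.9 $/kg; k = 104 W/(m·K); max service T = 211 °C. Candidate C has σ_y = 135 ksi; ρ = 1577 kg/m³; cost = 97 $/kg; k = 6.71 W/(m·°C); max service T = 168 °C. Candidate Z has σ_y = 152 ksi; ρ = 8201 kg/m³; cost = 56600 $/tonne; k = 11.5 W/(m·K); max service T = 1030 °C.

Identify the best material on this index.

candidate H

Screen on constraints: cost ≤ 51 $/kg; k ≥ 90.0 W/(m·K); max service T ≥ 190 °C. Survivors: candidate V, candidate H.
Convert each candidate to consistent units, then evaluate M:
  candidate V: σ_y = 551.0 MPa, ρ = 19220 kg/m³
  candidate H: σ_y = 208.0 MPa, ρ = 8442 kg/m³
  candidate H: M = 4.16×10⁻³
  candidate V: M = 3.50×10⁻³
The maximum is for candidate H.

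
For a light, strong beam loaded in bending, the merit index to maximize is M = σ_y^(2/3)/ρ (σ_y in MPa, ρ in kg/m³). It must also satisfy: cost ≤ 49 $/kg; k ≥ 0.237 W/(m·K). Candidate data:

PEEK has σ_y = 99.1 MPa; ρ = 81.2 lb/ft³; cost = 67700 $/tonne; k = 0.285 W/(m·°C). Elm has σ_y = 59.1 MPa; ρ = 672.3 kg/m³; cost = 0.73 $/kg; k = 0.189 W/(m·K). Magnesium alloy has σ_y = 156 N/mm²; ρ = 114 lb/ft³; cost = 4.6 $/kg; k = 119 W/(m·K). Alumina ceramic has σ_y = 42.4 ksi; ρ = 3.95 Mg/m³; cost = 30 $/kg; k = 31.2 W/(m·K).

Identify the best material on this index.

Screen on constraints: cost ≤ 49 $/kg; k ≥ 0.237 W/(m·K). Survivors: magnesium alloy, alumina ceramic.
In SI units:
  magnesium alloy: σ_y = 156.0 MPa, ρ = 1826 kg/m³
  alumina ceramic: σ_y = 292.3 MPa, ρ = 3950 kg/m³
  magnesium alloy: M = 15.9×10⁻³
  alumina ceramic: M = 11.2×10⁻³
Magnesium alloy has the largest M.

magnesium alloy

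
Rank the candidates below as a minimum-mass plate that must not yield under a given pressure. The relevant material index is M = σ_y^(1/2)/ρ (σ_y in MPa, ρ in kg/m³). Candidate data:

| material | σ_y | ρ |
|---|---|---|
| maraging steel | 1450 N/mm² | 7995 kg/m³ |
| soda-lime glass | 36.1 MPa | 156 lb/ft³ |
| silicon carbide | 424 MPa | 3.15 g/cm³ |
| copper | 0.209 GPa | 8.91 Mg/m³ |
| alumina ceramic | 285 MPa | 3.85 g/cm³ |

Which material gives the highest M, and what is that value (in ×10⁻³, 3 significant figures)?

In SI units:
  maraging steel: σ_y = 1450 MPa, ρ = 7995 kg/m³
  soda-lime glass: σ_y = 36.10 MPa, ρ = 2499 kg/m³
  silicon carbide: σ_y = 424.0 MPa, ρ = 3150 kg/m³
  copper: σ_y = 209.0 MPa, ρ = 8910 kg/m³
  alumina ceramic: σ_y = 285.0 MPa, ρ = 3850 kg/m³
  silicon carbide: M = 6.54×10⁻³
  maraging steel: M = 4.76×10⁻³
  alumina ceramic: M = 4.38×10⁻³
  soda-lime glass: M = 2.40×10⁻³
  copper: M = 1.62×10⁻³
Silicon carbide ranks first.

silicon carbide, M = 6.54×10⁻³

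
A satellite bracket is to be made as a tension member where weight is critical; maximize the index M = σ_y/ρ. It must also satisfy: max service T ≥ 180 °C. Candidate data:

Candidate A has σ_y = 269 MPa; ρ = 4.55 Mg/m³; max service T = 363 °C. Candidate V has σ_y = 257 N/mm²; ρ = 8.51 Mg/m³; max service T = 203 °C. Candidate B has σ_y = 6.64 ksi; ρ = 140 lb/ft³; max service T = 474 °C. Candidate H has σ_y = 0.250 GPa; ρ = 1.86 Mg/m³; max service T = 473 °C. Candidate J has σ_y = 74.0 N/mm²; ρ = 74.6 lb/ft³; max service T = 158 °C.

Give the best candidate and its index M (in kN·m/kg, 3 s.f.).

candidate H, M = 134 kN·m/kg

Screen on constraints: max service T ≥ 180 °C. Survivors: candidate A, candidate V, candidate B, candidate H.
Convert each candidate to consistent units, then evaluate M:
  candidate A: σ_y = 269.0 MPa, ρ = 4550 kg/m³
  candidate V: σ_y = 257.0 MPa, ρ = 8510 kg/m³
  candidate B: σ_y = 45.78 MPa, ρ = 2243 kg/m³
  candidate H: σ_y = 250.0 MPa, ρ = 1860 kg/m³
  candidate H: M = 134 kN·m/kg
  candidate A: M = 59.1 kN·m/kg
  candidate V: M = 30.2 kN·m/kg
  candidate B: M = 20.4 kN·m/kg
Candidate H has the largest M.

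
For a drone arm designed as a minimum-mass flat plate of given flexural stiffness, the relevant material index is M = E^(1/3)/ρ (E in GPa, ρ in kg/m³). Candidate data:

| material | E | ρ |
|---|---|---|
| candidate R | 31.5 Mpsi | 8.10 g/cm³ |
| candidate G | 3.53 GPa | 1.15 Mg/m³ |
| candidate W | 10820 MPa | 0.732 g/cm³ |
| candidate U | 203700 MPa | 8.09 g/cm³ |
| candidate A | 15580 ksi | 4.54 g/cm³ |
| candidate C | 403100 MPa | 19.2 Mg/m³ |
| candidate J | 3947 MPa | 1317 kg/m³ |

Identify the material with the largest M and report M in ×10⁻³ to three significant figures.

In SI units:
  candidate R: E = 217.2 GPa, ρ = 8100 kg/m³
  candidate G: E = 3.530 GPa, ρ = 1150 kg/m³
  candidate W: E = 10.82 GPa, ρ = 732.0 kg/m³
  candidate U: E = 203.7 GPa, ρ = 8090 kg/m³
  candidate A: E = 107.4 GPa, ρ = 4540 kg/m³
  candidate C: E = 403.1 GPa, ρ = 19200 kg/m³
  candidate J: E = 3.947 GPa, ρ = 1317 kg/m³
  candidate W: M = 3.02×10⁻³
  candidate G: M = 1.32×10⁻³
  candidate J: M = 1.20×10⁻³
  candidate A: M = 1.05×10⁻³
  candidate R: M = 0.742×10⁻³
  candidate U: M = 0.727×10⁻³
  candidate C: M = 0.385×10⁻³
The maximum is for candidate W.

candidate W, M = 3.02×10⁻³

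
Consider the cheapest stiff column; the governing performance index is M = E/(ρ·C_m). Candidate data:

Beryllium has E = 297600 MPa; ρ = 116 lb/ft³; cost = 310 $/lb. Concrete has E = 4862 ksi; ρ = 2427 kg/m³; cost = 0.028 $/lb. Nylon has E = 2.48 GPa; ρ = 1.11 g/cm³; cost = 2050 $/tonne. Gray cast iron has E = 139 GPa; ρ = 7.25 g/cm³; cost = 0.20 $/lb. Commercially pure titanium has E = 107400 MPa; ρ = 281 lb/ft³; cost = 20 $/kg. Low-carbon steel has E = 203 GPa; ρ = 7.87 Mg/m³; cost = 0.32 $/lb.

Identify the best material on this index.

Normalizing units and computing the index:
  beryllium: E = 297.6 GPa, ρ = 1858 kg/m³, cost = 683.4 $/kg
  concrete: E = 33.52 GPa, ρ = 2427 kg/m³, cost = 0.06173 $/kg
  nylon: E = 2.480 GPa, ρ = 1110 kg/m³, cost = 2.050 $/kg
  gray cast iron: E = 139.0 GPa, ρ = 7250 kg/m³, cost = 0.4409 $/kg
  commercially pure titanium: E = 107.4 GPa, ρ = 4501 kg/m³, cost = 20.00 $/kg
  low-carbon steel: E = 203.0 GPa, ρ = 7870 kg/m³, cost = 0.7055 $/kg
  concrete: M = 224 MN·m per $
  gray cast iron: M = 43.5 MN·m per $
  low-carbon steel: M = 36.6 MN·m per $
  commercially pure titanium: M = 1.19 MN·m per $
  nylon: M = 1.09 MN·m per $
  beryllium: M = 0.234 MN·m per $
Highest index: concrete.

concrete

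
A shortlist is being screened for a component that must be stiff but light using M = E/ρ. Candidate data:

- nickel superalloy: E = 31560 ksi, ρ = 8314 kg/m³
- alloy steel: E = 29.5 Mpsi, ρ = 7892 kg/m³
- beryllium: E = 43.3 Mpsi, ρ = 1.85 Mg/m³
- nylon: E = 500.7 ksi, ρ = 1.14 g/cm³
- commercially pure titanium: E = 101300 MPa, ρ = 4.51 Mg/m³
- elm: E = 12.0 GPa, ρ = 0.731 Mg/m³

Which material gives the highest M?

beryllium

Putting every candidate on a common basis:
  nickel superalloy: E = 217.6 GPa, ρ = 8314 kg/m³
  alloy steel: E = 203.4 GPa, ρ = 7892 kg/m³
  beryllium: E = 298.5 GPa, ρ = 1850 kg/m³
  nylon: E = 3.452 GPa, ρ = 1140 kg/m³
  commercially pure titanium: E = 101.3 GPa, ρ = 4510 kg/m³
  elm: E = 12.00 GPa, ρ = 731.0 kg/m³
  beryllium: M = 161 MN·m/kg
  nickel superalloy: M = 26.2 MN·m/kg
  alloy steel: M = 25.8 MN·m/kg
  commercially pure titanium: M = 22.5 MN·m/kg
  elm: M = 16.4 MN·m/kg
  nylon: M = 3.03 MN·m/kg
The maximum is for beryllium.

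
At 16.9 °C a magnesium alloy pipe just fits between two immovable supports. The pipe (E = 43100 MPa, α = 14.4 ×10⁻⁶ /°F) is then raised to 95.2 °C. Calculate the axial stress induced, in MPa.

87.5 MPa

E = 43100 MPa = 43.10 GPa.
α = 14.4×10⁻⁶/°F × 9/5 = 25.9×10⁻⁶/K.
ΔT = 78.30 K. Constrained thermal stress σ = E·α·ΔT = 43.10×10³ MPa × 25.9×10⁻⁶ × 78.30 = 87.5 MPa (compressive).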